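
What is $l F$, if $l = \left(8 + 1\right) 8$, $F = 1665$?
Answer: $119880$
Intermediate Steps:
$l = 72$ ($l = 9 \cdot 8 = 72$)
$l F = 72 \cdot 1665 = 119880$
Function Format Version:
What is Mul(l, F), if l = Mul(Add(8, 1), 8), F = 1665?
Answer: 119880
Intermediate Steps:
l = 72 (l = Mul(9, 8) = 72)
Mul(l, F) = Mul(72, 1665) = 119880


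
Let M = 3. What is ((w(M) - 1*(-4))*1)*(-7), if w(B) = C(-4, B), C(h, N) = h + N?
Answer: -21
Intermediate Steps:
C(h, N) = N + h
w(B) = -4 + B (w(B) = B - 4 = -4 + B)
((w(M) - 1*(-4))*1)*(-7) = (((-4 + 3) - 1*(-4))*1)*(-7) = ((-1 + 4)*1)*(-7) = (3*1)*(-7) = 3*(-7) = -21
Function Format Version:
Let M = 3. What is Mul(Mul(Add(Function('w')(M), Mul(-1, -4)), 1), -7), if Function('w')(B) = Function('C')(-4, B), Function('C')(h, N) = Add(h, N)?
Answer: -21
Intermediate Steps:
Function('C')(h, N) = Add(N, h)
Function('w')(B) = Add(-4, B) (Function('w')(B) = Add(B, -4) = Add(-4, B))
Mul(Mul(Add(Function('w')(M), Mul(-1, -4)), 1), -7) = Mul(Mul(Add(Add(-4, 3), Mul(-1, -4)), 1), -7) = Mul(Mul(Add(-1, 4), 1), -7) = Mul(Mul(3, 1), -7) = Mul(3, -7) = -21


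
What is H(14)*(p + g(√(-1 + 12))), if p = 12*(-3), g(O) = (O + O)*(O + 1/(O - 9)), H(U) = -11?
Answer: 5511/35 + 99*√11/35 ≈ 166.84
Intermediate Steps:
g(O) = 2*O*(O + 1/(-9 + O)) (g(O) = (2*O)*(O + 1/(-9 + O)) = 2*O*(O + 1/(-9 + O)))
p = -36
H(14)*(p + g(√(-1 + 12))) = -11*(-36 + 2*√(-1 + 12)*(1 + (√(-1 + 12))² - 9*√(-1 + 12))/(-9 + √(-1 + 12))) = -11*(-36 + 2*√11*(1 + (√11)² - 9*√11)/(-9 + √11)) = -11*(-36 + 2*√11*(1 + 11 - 9*√11)/(-9 + √11)) = -11*(-36 + 2*√11*(12 - 9*√11)/(-9 + √11)) = 396 - 22*√11*(12 - 9*√11)/(-9 + √11)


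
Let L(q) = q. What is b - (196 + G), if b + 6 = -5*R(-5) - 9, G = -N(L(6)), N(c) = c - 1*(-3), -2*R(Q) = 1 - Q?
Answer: -187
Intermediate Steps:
R(Q) = -½ + Q/2 (R(Q) = -(1 - Q)/2 = -½ + Q/2)
N(c) = 3 + c (N(c) = c + 3 = 3 + c)
G = -9 (G = -(3 + 6) = -1*9 = -9)
b = 0 (b = -6 + (-5*(-½ + (½)*(-5)) - 9) = -6 + (-5*(-½ - 5/2) - 9) = -6 + (-5*(-3) - 9) = -6 + (15 - 9) = -6 + 6 = 0)
b - (196 + G) = 0 - (196 - 9) = 0 - 1*187 = 0 - 187 = -187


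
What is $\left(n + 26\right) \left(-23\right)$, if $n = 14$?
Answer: $-920$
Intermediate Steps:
$\left(n + 26\right) \left(-23\right) = \left(14 + 26\right) \left(-23\right) = 40 \left(-23\right) = -920$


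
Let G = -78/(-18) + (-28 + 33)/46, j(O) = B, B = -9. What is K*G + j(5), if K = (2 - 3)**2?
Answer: -629/138 ≈ -4.5580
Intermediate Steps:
j(O) = -9
K = 1 (K = (-1)**2 = 1)
G = 613/138 (G = -78*(-1/18) + 5*(1/46) = 13/3 + 5/46 = 613/138 ≈ 4.4420)
K*G + j(5) = 1*(613/138) - 9 = 613/138 - 9 = -629/138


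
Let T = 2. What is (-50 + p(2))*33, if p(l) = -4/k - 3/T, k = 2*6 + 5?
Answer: -58047/34 ≈ -1707.3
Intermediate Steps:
k = 17 (k = 12 + 5 = 17)
p(l) = -59/34 (p(l) = -4/17 - 3/2 = -59/34)
(-50 + p(2))*33 = (-50 - 59/34)*33 = -1759/34*33 = -58047/34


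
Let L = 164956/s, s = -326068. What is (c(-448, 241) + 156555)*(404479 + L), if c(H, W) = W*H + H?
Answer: 1587233013795156/81517 ≈ 1.9471e+10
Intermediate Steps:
c(H, W) = H + H*W (c(H, W) = H*W + H = H + H*W)
L = -41239/81517 (L = 164956/(-326068) = 164956*(-1/326068) = -41239/81517 ≈ -0.50589)
(c(-448, 241) + 156555)*(404479 + L) = (-448*(1 + 241) + 156555)*(404479 - 41239/81517) = (-448*242 + 156555)*(32971873404/81517) = (-108416 + 156555)*(32971873404/81517) = 48139*(32971873404/81517) = 1587233013795156/81517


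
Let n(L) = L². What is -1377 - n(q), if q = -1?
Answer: -1378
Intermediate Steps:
-1377 - n(q) = -1377 - 1*(-1)² = -1377 - 1*1 = -1377 - 1 = -1378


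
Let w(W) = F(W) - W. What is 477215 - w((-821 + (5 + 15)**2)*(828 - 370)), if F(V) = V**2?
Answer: -37178496727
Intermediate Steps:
w(W) = W**2 - W
477215 - w((-821 + (5 + 15)**2)*(828 - 370)) = 477215 - (-821 + (5 + 15)**2)*(828 - 370)*(-1 + (-821 + (5 + 15)**2)*(828 - 370)) = 477215 - (-821 + 20**2)*458*(-1 + (-821 + 20**2)*458) = 477215 - (-821 + 400)*458*(-1 + (-821 + 400)*458) = 477215 - (-421*458)*(-1 - 421*458) = 477215 - (-192818)*(-1 - 192818) = 477215 - (-192818)*(-192819) = 477215 - 1*37178973942 = 477215 - 37178973942 = -37178496727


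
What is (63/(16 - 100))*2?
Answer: -3/2 ≈ -1.5000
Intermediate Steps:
(63/(16 - 100))*2 = (63/(-84))*2 = (63*(-1/84))*2 = -¾*2 = -3/2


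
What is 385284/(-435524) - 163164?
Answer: -17765555805/108881 ≈ -1.6317e+5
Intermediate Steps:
385284/(-435524) - 163164 = 385284*(-1/435524) - 163164 = -96321/108881 - 163164 = -17765555805/108881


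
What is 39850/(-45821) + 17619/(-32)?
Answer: -808595399/1466272 ≈ -551.46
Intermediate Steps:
39850/(-45821) + 17619/(-32) = 39850*(-1/45821) + 17619*(-1/32) = -39850/45821 - 17619/32 = -808595399/1466272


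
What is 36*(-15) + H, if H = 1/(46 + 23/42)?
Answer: -1055658/1955 ≈ -539.98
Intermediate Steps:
H = 42/1955 (H = 1/(46 + 23*(1/42)) = 1/(46 + 23/42) = 1/(1955/42) = 42/1955 ≈ 0.021483)
36*(-15) + H = 36*(-15) + 42/1955 = -540 + 42/1955 = -1055658/1955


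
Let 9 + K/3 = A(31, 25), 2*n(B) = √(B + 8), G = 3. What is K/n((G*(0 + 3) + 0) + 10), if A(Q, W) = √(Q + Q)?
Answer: 2*√3*(-9 + √62)/3 ≈ -1.3002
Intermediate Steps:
A(Q, W) = √2*√Q (A(Q, W) = √(2*Q) = √2*√Q)
n(B) = √(8 + B)/2 (n(B) = √(B + 8)/2 = √(8 + B)/2)
K = -27 + 3*√62 (K = -27 + 3*(√2*√31) = -27 + 3*√62 ≈ -3.3780)
K/n((G*(0 + 3) + 0) + 10) = (-27 + 3*√62)/((√(8 + ((3*(0 + 3) + 0) + 10))/2)) = (-27 + 3*√62)/((√(8 + ((3*3 + 0) + 10))/2)) = (-27 + 3*√62)/((√(8 + ((9 + 0) + 10))/2)) = (-27 + 3*√62)/((√(8 + (9 + 10))/2)) = (-27 + 3*√62)/((√(8 + 19)/2)) = (-27 + 3*√62)/((√27/2)) = (-27 + 3*√62)/(((3*√3)/2)) = (-27 + 3*√62)/((3*√3/2)) = (-27 + 3*√62)*(2*√3/9) = 2*√3*(-27 + 3*√62)/9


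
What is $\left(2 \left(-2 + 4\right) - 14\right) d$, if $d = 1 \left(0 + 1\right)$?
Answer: $-10$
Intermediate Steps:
$d = 1$ ($d = 1 \cdot 1 = 1$)
$\left(2 \left(-2 + 4\right) - 14\right) d = \left(2 \left(-2 + 4\right) - 14\right) 1 = \left(2 \cdot 2 - 14\right) 1 = \left(4 - 14\right) 1 = \left(-10\right) 1 = -10$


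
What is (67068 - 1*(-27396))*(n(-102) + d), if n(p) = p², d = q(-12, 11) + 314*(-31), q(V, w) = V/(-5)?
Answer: 317587968/5 ≈ 6.3518e+7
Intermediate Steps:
q(V, w) = -V/5 (q(V, w) = V*(-⅕) = -V/5)
d = -48658/5 (d = -⅕*(-12) + 314*(-31) = 12/5 - 9734 = -48658/5 ≈ -9731.6)
(67068 - 1*(-27396))*(n(-102) + d) = (67068 - 1*(-27396))*((-102)² - 48658/5) = (67068 + 27396)*(10404 - 48658/5) = 94464*(3362/5) = 317587968/5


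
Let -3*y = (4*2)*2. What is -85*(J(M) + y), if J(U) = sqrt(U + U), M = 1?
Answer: 1360/3 - 85*sqrt(2) ≈ 333.13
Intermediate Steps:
y = -16/3 (y = -4*2*2/3 = -8*2/3 = -1/3*16 = -16/3 ≈ -5.3333)
J(U) = sqrt(2)*sqrt(U) (J(U) = sqrt(2*U) = sqrt(2)*sqrt(U))
-85*(J(M) + y) = -85*(sqrt(2)*sqrt(1) - 16/3) = -85*(sqrt(2)*1 - 16/3) = -85*(sqrt(2) - 16/3) = -85*(-16/3 + sqrt(2)) = 1360/3 - 85*sqrt(2)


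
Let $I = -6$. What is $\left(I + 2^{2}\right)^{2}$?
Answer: $4$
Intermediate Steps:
$\left(I + 2^{2}\right)^{2} = \left(-6 + 2^{2}\right)^{2} = \left(-6 + 4\right)^{2} = \left(-2\right)^{2} = 4$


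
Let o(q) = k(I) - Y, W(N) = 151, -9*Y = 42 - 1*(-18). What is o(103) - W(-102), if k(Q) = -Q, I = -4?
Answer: -421/3 ≈ -140.33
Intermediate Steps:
Y = -20/3 (Y = -(42 - 1*(-18))/9 = -(42 + 18)/9 = -⅑*60 = -20/3 ≈ -6.6667)
o(q) = 32/3 (o(q) = -1*(-4) - 1*(-20/3) = 4 + 20/3 = 32/3)
o(103) - W(-102) = 32/3 - 1*151 = 32/3 - 151 = -421/3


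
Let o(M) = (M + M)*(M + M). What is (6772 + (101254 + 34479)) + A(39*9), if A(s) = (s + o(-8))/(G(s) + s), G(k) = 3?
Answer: 50447377/354 ≈ 1.4251e+5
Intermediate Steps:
o(M) = 4*M**2 (o(M) = (2*M)*(2*M) = 4*M**2)
A(s) = (256 + s)/(3 + s) (A(s) = (s + 4*(-8)**2)/(3 + s) = (s + 4*64)/(3 + s) = (s + 256)/(3 + s) = (256 + s)/(3 + s))
(6772 + (101254 + 34479)) + A(39*9) = (6772 + (101254 + 34479)) + (256 + 39*9)/(3 + 39*9) = (6772 + 135733) + (256 + 351)/(3 + 351) = 142505 + 607/354 = 50447377/354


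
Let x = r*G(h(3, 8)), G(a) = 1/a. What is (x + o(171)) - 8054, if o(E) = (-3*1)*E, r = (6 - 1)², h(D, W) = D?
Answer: -25676/3 ≈ -8558.7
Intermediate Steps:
G(a) = 1/a
r = 25 (r = 5² = 25)
o(E) = -3*E
x = 25/3 ≈ 8.3333
(x + o(171)) - 8054 = (25/3 - 3*171) - 8054 = (25/3 - 513) - 8054 = -1514/3 - 8054 = -25676/3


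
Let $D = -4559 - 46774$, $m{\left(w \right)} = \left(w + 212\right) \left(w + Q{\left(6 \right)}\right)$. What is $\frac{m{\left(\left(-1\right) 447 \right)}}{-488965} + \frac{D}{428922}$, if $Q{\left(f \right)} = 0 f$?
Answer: $- \frac{4677076789}{13981856382} \approx -0.33451$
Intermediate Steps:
$Q{\left(f \right)} = 0$
$m{\left(w \right)} = w \left(212 + w\right)$ ($m{\left(w \right)} = \left(w + 212\right) \left(w + 0\right) = \left(212 + w\right) w = w \left(212 + w\right)$)
$D = -51333$
$\frac{m{\left(\left(-1\right) 447 \right)}}{-488965} + \frac{D}{428922} = \frac{\left(-1\right) 447 \left(212 - 447\right)}{-488965} - \frac{51333}{428922} = - 447 \left(212 - 447\right) \left(- \frac{1}{488965}\right) - \frac{17111}{142974} = \left(-447\right) \left(-235\right) \left(- \frac{1}{488965}\right) - \frac{17111}{142974} = 105045 \left(- \frac{1}{488965}\right) - \frac{17111}{142974} = - \frac{21009}{97793} - \frac{17111}{142974} = - \frac{4677076789}{13981856382}$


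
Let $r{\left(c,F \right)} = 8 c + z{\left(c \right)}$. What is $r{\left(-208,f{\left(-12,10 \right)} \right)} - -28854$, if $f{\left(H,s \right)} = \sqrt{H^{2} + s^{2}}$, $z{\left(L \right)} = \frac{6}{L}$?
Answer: $\frac{2827757}{104} \approx 27190.0$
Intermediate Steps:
$r{\left(c,F \right)} = \frac{6}{c} + 8 c$ ($r{\left(c,F \right)} = 8 c + \frac{6}{c} = \frac{6}{c} + 8 c$)
$r{\left(-208,f{\left(-12,10 \right)} \right)} - -28854 = \left(\frac{6}{-208} + 8 \left(-208\right)\right) - -28854 = \left(6 \left(- \frac{1}{208}\right) - 1664\right) + 28854 = \left(- \frac{3}{104} - 1664\right) + 28854 = - \frac{173059}{104} + 28854 = \frac{2827757}{104}$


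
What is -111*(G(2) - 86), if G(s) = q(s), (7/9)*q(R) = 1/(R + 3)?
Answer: 333111/35 ≈ 9517.5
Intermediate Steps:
q(R) = 9/(7*(3 + R)) (q(R) = 9/(7*(R + 3)) = 9/(7*(3 + R)))
G(s) = 9/(7*(3 + s))
-111*(G(2) - 86) = -111*(9/(7*(3 + 2)) - 86) = -111*((9/7)/5 - 86) = -111*((9/7)*(1/5) - 86) = -111*(9/35 - 86) = -111*(-3001/35) = 333111/35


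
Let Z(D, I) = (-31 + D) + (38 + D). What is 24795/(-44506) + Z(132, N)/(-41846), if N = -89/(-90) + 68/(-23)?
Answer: -37486882/66514217 ≈ -0.56359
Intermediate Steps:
N = -4073/2070 (N = -89*(-1/90) + 68*(-1/23) = 89/90 - 68/23 = -4073/2070 ≈ -1.9676)
Z(D, I) = 7 + 2*D
24795/(-44506) + Z(132, N)/(-41846) = 24795/(-44506) + (7 + 2*132)/(-41846) = 24795*(-1/44506) + (7 + 264)*(-1/41846) = -24795/44506 + 271*(-1/41846) = -24795/44506 - 271/41846 = -37486882/66514217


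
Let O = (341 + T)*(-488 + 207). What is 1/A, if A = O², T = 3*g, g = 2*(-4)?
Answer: 1/7934711929 ≈ 1.2603e-10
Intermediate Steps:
g = -8
T = -24 (T = 3*(-8) = -24)
O = -89077 (O = (341 - 24)*(-488 + 207) = 317*(-281) = -89077)
A = 7934711929 (A = (-89077)² = 7934711929)
1/A = 1/7934711929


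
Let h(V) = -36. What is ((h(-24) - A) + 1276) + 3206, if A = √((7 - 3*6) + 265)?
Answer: 4446 - √254 ≈ 4430.1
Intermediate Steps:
A = √254 (A = √((7 - 18) + 265) = √(-11 + 265) = √254 ≈ 15.937)
((h(-24) - A) + 1276) + 3206 = ((-36 - √254) + 1276) + 3206 = (1240 - √254) + 3206 = 4446 - √254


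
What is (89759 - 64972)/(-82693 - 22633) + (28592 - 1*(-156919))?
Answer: 19539106799/105326 ≈ 1.8551e+5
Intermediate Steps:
(89759 - 64972)/(-82693 - 22633) + (28592 - 1*(-156919)) = 24787/(-105326) + (28592 + 156919) = 24787*(-1/105326) + 185511 = -24787/105326 + 185511 = 19539106799/105326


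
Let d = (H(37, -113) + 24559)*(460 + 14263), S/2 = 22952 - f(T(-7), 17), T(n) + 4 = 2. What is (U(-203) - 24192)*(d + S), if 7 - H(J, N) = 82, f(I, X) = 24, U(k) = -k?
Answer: -8648605150332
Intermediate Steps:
T(n) = -2 (T(n) = -4 + 2 = -2)
S = 45856 (S = 2*(22952 - 1*24) = 2*(22952 - 24) = 2*22928 = 45856)
H(J, N) = -75 (H(J, N) = 7 - 1*82 = 7 - 82 = -75)
d = 360477932 (d = (-75 + 24559)*(460 + 14263) = 24484*14723 = 360477932)
(U(-203) - 24192)*(d + S) = (-1*(-203) - 24192)*(360477932 + 45856) = (203 - 24192)*360523788 = -23989*360523788 = -8648605150332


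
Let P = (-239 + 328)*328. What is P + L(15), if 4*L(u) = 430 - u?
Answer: 117183/4 ≈ 29296.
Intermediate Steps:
L(u) = 215/2 - u/4 (L(u) = (430 - u)/4 = 215/2 - u/4)
P = 29192 (P = 89*328 = 29192)
P + L(15) = 29192 + (215/2 - ¼*15) = 29192 + (215/2 - 15/4) = 29192 + 415/4 = 117183/4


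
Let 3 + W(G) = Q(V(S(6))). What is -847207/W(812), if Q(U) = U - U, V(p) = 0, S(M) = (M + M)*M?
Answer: 847207/3 ≈ 2.8240e+5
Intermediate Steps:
S(M) = 2*M**2 (S(M) = (2*M)*M = 2*M**2)
Q(U) = 0
W(G) = -3 (W(G) = -3 + 0 = -3)
-847207/W(812) = -847207/(-3) = -847207*(-1/3) = 847207/3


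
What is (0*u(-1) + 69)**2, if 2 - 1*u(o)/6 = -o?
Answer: 4761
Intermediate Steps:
u(o) = 12 + 6*o (u(o) = 12 - (-6)*o = 12 + 6*o)
(0*u(-1) + 69)**2 = (0*(12 + 6*(-1)) + 69)**2 = (0*(12 - 6) + 69)**2 = (0*6 + 69)**2 = (0 + 69)**2 = 69**2 = 4761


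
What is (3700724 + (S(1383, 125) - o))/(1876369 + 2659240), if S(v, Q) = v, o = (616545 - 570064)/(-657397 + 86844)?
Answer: 2112248301652/2587805321777 ≈ 0.81623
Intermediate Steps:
o = -46481/570553 (o = 46481/(-570553) = 46481*(-1/570553) = -46481/570553 ≈ -0.081467)
(3700724 + (S(1383, 125) - o))/(1876369 + 2659240) = (3700724 + (1383 - 1*(-46481/570553)))/(1876369 + 2659240) = (3700724 + (1383 + 46481/570553))/4535609 = (3700724 + 789121280/570553)*(1/4535609) = (2112248301652/570553)*(1/4535609) = 2112248301652/2587805321777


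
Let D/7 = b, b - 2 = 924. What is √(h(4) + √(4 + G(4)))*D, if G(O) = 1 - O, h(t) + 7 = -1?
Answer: 6482*I*√7 ≈ 17150.0*I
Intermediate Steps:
b = 926 (b = 2 + 924 = 926)
h(t) = -8 (h(t) = -7 - 1 = -8)
D = 6482 (D = 7*926 = 6482)
√(h(4) + √(4 + G(4)))*D = √(-8 + √(4 + (1 - 1*4)))*6482 = √(-8 + √(4 + (1 - 4)))*6482 = √(-8 + √(4 - 3))*6482 = √(-8 + √1)*6482 = √(-8 + 1)*6482 = √(-7)*6482 = (I*√7)*6482 = 6482*I*√7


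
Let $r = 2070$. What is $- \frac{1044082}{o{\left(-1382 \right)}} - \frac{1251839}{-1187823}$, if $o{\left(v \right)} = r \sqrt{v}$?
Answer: $\frac{1251839}{1187823} + \frac{522041 i \sqrt{1382}}{1430370} \approx 1.0539 + 13.568 i$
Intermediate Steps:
$o{\left(v \right)} = 2070 \sqrt{v}$
$- \frac{1044082}{o{\left(-1382 \right)}} - \frac{1251839}{-1187823} = - \frac{1044082}{2070 \sqrt{-1382}} - \frac{1251839}{-1187823} = - \frac{1044082}{2070 i \sqrt{1382}} - - \frac{1251839}{1187823} = - \frac{1044082}{2070 i \sqrt{1382}} + \frac{1251839}{1187823} = - 1044082 \left(- \frac{i \sqrt{1382}}{2860740}\right) + \frac{1251839}{1187823} = \frac{522041 i \sqrt{1382}}{1430370} + \frac{1251839}{1187823} = \frac{1251839}{1187823} + \frac{522041 i \sqrt{1382}}{1430370}$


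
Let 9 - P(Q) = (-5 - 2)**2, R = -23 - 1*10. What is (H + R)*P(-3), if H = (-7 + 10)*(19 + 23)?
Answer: -3720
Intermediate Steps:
H = 126 (H = 3*42 = 126)
R = -33 (R = -23 - 10 = -33)
P(Q) = -40 (P(Q) = 9 - (-5 - 2)**2 = 9 - 1*(-7)**2 = 9 - 1*49 = 9 - 49 = -40)
(H + R)*P(-3) = (126 - 33)*(-40) = 93*(-40) = -3720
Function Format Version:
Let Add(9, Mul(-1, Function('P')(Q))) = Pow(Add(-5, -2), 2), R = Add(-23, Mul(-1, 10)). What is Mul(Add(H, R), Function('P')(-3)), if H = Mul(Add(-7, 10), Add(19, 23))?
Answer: -3720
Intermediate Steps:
H = 126 (H = Mul(3, 42) = 126)
R = -33 (R = Add(-23, -10) = -33)
Function('P')(Q) = -40 (Function('P')(Q) = Add(9, Mul(-1, Pow(Add(-5, -2), 2))) = Add(9, Mul(-1, Pow(-7, 2))) = Add(9, Mul(-1, 49)) = Add(9, -49) = -40)
Mul(Add(H, R), Function('P')(-3)) = Mul(Add(126, -33), -40) = Mul(93, -40) = -3720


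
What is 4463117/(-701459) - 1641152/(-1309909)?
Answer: -109187820595/21368545517 ≈ -5.1097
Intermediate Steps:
4463117/(-701459) - 1641152/(-1309909) = 4463117*(-1/701459) - 1641152*(-1/1309909) = -4463117/701459 + 1641152/1309909 = -109187820595/21368545517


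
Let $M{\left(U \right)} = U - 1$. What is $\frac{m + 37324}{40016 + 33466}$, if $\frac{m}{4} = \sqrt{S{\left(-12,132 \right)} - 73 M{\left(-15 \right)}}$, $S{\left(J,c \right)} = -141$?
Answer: $\frac{18662}{36741} + \frac{2 \sqrt{1027}}{36741} \approx 0.50968$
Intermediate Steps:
$M{\left(U \right)} = -1 + U$ ($M{\left(U \right)} = U - 1 = -1 + U$)
$m = 4 \sqrt{1027}$ ($m = 4 \sqrt{-141 - 73 \left(-1 - 15\right)} = 4 \sqrt{-141 - -1168} = 4 \sqrt{-141 + 1168} = 4 \sqrt{1027} \approx 128.19$)
$\frac{m + 37324}{40016 + 33466} = \frac{4 \sqrt{1027} + 37324}{40016 + 33466} = \frac{37324 + 4 \sqrt{1027}}{73482} = \left(37324 + 4 \sqrt{1027}\right) \frac{1}{73482} = \frac{18662}{36741} + \frac{2 \sqrt{1027}}{36741}$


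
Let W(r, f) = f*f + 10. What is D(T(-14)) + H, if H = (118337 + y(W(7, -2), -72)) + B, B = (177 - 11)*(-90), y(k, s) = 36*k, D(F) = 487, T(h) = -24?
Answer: 104388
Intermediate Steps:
W(r, f) = 10 + f² (W(r, f) = f² + 10 = 10 + f²)
B = -14940 (B = 166*(-90) = -14940)
H = 103901 (H = (118337 + 36*(10 + (-2)²)) - 14940 = (118337 + 36*(10 + 4)) - 14940 = (118337 + 36*14) - 14940 = (118337 + 504) - 14940 = 118841 - 14940 = 103901)
D(T(-14)) + H = 487 + 103901 = 104388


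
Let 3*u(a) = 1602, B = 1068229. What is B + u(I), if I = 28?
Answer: 1068763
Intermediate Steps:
u(a) = 534 (u(a) = (⅓)*1602 = 534)
B + u(I) = 1068229 + 534 = 1068763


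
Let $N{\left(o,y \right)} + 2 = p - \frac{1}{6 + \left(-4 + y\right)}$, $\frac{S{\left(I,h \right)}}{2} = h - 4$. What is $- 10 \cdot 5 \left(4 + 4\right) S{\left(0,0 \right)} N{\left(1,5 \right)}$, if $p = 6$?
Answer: $\frac{86400}{7} \approx 12343.0$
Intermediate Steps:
$S{\left(I,h \right)} = -8 + 2 h$ ($S{\left(I,h \right)} = 2 \left(h - 4\right) = 2 \left(-4 + h\right) = -8 + 2 h$)
$N{\left(o,y \right)} = 4 - \frac{1}{2 + y}$ ($N{\left(o,y \right)} = -2 + \left(6 - \frac{1}{6 + \left(-4 + y\right)}\right) = -2 + \left(6 - \frac{1}{2 + y}\right) = 4 - \frac{1}{2 + y}$)
$- 10 \cdot 5 \left(4 + 4\right) S{\left(0,0 \right)} N{\left(1,5 \right)} = - 10 \cdot 5 \left(4 + 4\right) \left(-8 + 2 \cdot 0\right) \frac{7 + 4 \cdot 5}{2 + 5} = - 10 \cdot 5 \cdot 8 \left(-8 + 0\right) \frac{7 + 20}{7} = - 10 \cdot 5 \cdot 8 \left(-8\right) \frac{1}{7} \cdot 27 = - 10 \cdot 5 \left(-64\right) \frac{27}{7} = - 10 \left(\left(-320\right) \frac{27}{7}\right) = \left(-10\right) \left(- \frac{8640}{7}\right) = \frac{86400}{7}$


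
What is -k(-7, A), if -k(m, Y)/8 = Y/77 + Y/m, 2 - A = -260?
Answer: -20960/77 ≈ -272.21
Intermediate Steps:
A = 262 (A = 2 - 1*(-260) = 2 + 260 = 262)
k(m, Y) = -8*Y/77 - 8*Y/m (k(m, Y) = -8*(Y/77 + Y/m) = -8*Y/77 - 8*Y/m)
-k(-7, A) = -(-8)*262*(77 - 7)/(77*(-7)) = -(-8)*262*(-1)*70/(77*7) = -1*20960/77 = -20960/77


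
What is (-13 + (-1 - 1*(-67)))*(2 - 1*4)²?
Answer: 212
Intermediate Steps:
(-13 + (-1 - 1*(-67)))*(2 - 1*4)² = (-13 + (-1 + 67))*(2 - 4)² = (-13 + 66)*(-2)² = 53*4 = 212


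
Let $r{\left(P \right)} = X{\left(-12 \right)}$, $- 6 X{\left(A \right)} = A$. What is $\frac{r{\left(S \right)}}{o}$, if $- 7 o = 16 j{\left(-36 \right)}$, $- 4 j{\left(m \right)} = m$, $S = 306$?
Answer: $- \frac{7}{72} \approx -0.097222$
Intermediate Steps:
$X{\left(A \right)} = - \frac{A}{6}$
$j{\left(m \right)} = - \frac{m}{4}$
$r{\left(P \right)} = 2$ ($r{\left(P \right)} = \left(- \frac{1}{6}\right) \left(-12\right) = 2$)
$o = - \frac{144}{7}$ ($o = - \frac{16 \left(\left(- \frac{1}{4}\right) \left(-36\right)\right)}{7} = - \frac{16 \cdot 9}{7} = \left(- \frac{1}{7}\right) 144 = - \frac{144}{7} \approx -20.571$)
$\frac{r{\left(S \right)}}{o} = \frac{2}{- \frac{144}{7}} = 2 \left(- \frac{7}{144}\right) = - \frac{7}{72}$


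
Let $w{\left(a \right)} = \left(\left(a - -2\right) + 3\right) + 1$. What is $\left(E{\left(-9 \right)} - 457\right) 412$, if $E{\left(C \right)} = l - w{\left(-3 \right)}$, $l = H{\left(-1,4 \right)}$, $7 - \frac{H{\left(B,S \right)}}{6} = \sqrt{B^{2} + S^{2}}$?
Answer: $-172216 - 2472 \sqrt{17} \approx -1.8241 \cdot 10^{5}$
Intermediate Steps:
$w{\left(a \right)} = 6 + a$ ($w{\left(a \right)} = \left(\left(a + 2\right) + 3\right) + 1 = \left(\left(2 + a\right) + 3\right) + 1 = \left(5 + a\right) + 1 = 6 + a$)
$H{\left(B,S \right)} = 42 - 6 \sqrt{B^{2} + S^{2}}$
$l = 42 - 6 \sqrt{17}$ ($l = 42 - 6 \sqrt{\left(-1\right)^{2} + 4^{2}} = 42 - 6 \sqrt{1 + 16} = 42 - 6 \sqrt{17} \approx 17.261$)
$E{\left(C \right)} = 39 - 6 \sqrt{17}$ ($E{\left(C \right)} = \left(42 - 6 \sqrt{17}\right) - \left(6 - 3\right) = \left(42 - 6 \sqrt{17}\right) - 3 = 39 - 6 \sqrt{17}$)
$\left(E{\left(-9 \right)} - 457\right) 412 = \left(\left(39 - 6 \sqrt{17}\right) - 457\right) 412 = \left(-418 - 6 \sqrt{17}\right) 412 = -172216 - 2472 \sqrt{17}$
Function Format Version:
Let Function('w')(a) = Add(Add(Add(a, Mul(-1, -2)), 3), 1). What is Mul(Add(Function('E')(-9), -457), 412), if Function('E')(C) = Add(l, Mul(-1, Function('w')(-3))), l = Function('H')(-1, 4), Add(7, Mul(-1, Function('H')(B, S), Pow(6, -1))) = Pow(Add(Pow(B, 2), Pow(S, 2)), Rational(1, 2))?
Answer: Add(-172216, Mul(-2472, Pow(17, Rational(1, 2)))) ≈ -1.8241e+5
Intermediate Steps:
Function('w')(a) = Add(6, a) (Function('w')(a) = Add(Add(Add(a, 2), 3), 1) = Add(Add(Add(2, a), 3), 1) = Add(Add(5, a), 1) = Add(6, a))
Function('H')(B, S) = Add(42, Mul(-6, Pow(Add(Pow(B, 2), Pow(S, 2)), Rational(1, 2))))
l = Add(42, Mul(-6, Pow(17, Rational(1, 2)))) (l = Add(42, Mul(-6, Pow(Add(Pow(-1, 2), Pow(4, 2)), Rational(1, 2)))) = Add(42, Mul(-6, Pow(Add(1, 16), Rational(1, 2)))) = Add(42, Mul(-6, Pow(17, Rational(1, 2)))) ≈ 17.261)
Function('E')(C) = Add(39, Mul(-6, Pow(17, Rational(1, 2)))) (Function('E')(C) = Add(Add(42, Mul(-6, Pow(17, Rational(1, 2)))), Mul(-1, Add(6, -3))) = Add(Add(42, Mul(-6, Pow(17, Rational(1, 2)))), Mul(-1, 3)) = Add(Add(42, Mul(-6, Pow(17, Rational(1, 2)))), -3) = Add(39, Mul(-6, Pow(17, Rational(1, 2)))))
Mul(Add(Function('E')(-9), -457), 412) = Mul(Add(Add(39, Mul(-6, Pow(17, Rational(1, 2)))), -457), 412) = Mul(Add(-418, Mul(-6, Pow(17, Rational(1, 2)))), 412) = Add(-172216, Mul(-2472, Pow(17, Rational(1, 2))))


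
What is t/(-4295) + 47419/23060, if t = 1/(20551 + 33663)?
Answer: 1104147287241/536950093780 ≈ 2.0563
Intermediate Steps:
t = 1/54214 ≈ 1.8445e-5
t/(-4295) + 47419/23060 = (1/54214)/(-4295) + 47419/23060 = (1/54214)*(-1/4295) + 47419*(1/23060) = -1/232849130 + 47419/23060 = 1104147287241/536950093780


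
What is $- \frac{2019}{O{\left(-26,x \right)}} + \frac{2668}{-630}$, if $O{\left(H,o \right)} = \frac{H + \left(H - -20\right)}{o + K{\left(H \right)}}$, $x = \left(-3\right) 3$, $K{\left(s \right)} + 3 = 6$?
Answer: $- \frac{1929299}{5040} \approx -382.8$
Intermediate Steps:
$K{\left(s \right)} = 3$ ($K{\left(s \right)} = -3 + 6 = 3$)
$x = -9$
$O{\left(H,o \right)} = \frac{20 + 2 H}{3 + o}$ ($O{\left(H,o \right)} = \frac{H + \left(H - -20\right)}{o + 3} = \frac{H + \left(H + 20\right)}{3 + o} = \frac{H + \left(20 + H\right)}{3 + o} = \frac{20 + 2 H}{3 + o}$)
$- \frac{2019}{O{\left(-26,x \right)}} + \frac{2668}{-630} = - \frac{2019}{2 \frac{1}{3 - 9} \left(10 - 26\right)} + \frac{2668}{-630} = - \frac{2019}{2 \frac{1}{-6} \left(-16\right)} + 2668 \left(- \frac{1}{630}\right) = - \frac{2019}{2 \left(- \frac{1}{6}\right) \left(-16\right)} - \frac{1334}{315} = - \frac{2019}{\frac{16}{3}} - \frac{1334}{315} = \left(-2019\right) \frac{3}{16} - \frac{1334}{315} = - \frac{6057}{16} - \frac{1334}{315} = - \frac{1929299}{5040}$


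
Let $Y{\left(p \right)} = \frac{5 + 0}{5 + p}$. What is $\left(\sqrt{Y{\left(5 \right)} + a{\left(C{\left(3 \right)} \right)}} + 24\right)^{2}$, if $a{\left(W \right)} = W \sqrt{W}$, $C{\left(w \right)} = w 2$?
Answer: $\frac{\left(48 + \sqrt{2} \sqrt{1 + 12 \sqrt{6}}\right)^{2}}{4} \approx 778.32$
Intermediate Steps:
$C{\left(w \right)} = 2 w$
$Y{\left(p \right)} = \frac{5}{5 + p}$
$a{\left(W \right)} = W^{\frac{3}{2}}$
$\left(\sqrt{Y{\left(5 \right)} + a{\left(C{\left(3 \right)} \right)}} + 24\right)^{2} = \left(\sqrt{\frac{5}{5 + 5} + \left(2 \cdot 3\right)^{\frac{3}{2}}} + 24\right)^{2} = \left(\sqrt{\frac{5}{10} + 6^{\frac{3}{2}}} + 24\right)^{2} = \left(\sqrt{5 \cdot \frac{1}{10} + 6 \sqrt{6}} + 24\right)^{2} = \left(\sqrt{\frac{1}{2} + 6 \sqrt{6}} + 24\right)^{2} = \left(24 + \sqrt{\frac{1}{2} + 6 \sqrt{6}}\right)^{2}$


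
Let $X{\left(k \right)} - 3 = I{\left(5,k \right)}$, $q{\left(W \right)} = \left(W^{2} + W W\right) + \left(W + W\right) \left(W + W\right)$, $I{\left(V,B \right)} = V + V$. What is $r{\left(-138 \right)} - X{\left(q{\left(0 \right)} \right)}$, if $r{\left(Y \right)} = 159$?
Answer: $146$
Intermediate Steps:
$I{\left(V,B \right)} = 2 V$
$q{\left(W \right)} = 6 W^{2}$ ($q{\left(W \right)} = \left(W^{2} + W^{2}\right) + 2 W 2 W = 2 W^{2} + 4 W^{2} = 6 W^{2}$)
$X{\left(k \right)} = 13$ ($X{\left(k \right)} = 3 + 2 \cdot 5 = 3 + 10 = 13$)
$r{\left(-138 \right)} - X{\left(q{\left(0 \right)} \right)} = 159 - 13 = 146$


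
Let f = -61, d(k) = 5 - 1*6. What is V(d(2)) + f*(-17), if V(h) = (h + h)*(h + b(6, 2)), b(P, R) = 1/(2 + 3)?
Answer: 5193/5 ≈ 1038.6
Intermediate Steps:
d(k) = -1 (d(k) = 5 - 6 = -1)
b(P, R) = 1/5
V(h) = 2*h*(1/5 + h) (V(h) = (h + h)*(h + 1/5) = (2*h)*(1/5 + h) = 2*h*(1/5 + h))
V(d(2)) + f*(-17) = (2/5)*(-1)*(1 + 5*(-1)) - 61*(-17) = (2/5)*(-1)*(1 - 5) + 1037 = (2/5)*(-1)*(-4) + 1037 = 8/5 + 1037 = 5193/5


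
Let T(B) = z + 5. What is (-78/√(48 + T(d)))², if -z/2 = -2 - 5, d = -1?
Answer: 6084/67 ≈ 90.806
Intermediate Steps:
z = 14 (z = -2*(-2 - 5) = -2*(-7) = 14)
T(B) = 19 (T(B) = 14 + 5 = 19)
(-78/√(48 + T(d)))² = (-78/√(48 + 19))² = (-78*√67/67)² = 6084/67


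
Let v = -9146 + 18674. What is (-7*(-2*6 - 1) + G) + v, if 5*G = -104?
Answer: 47991/5 ≈ 9598.2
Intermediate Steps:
v = 9528
G = -104/5 (G = (⅕)*(-104) = -104/5 ≈ -20.800)
(-7*(-2*6 - 1) + G) + v = (-7*(-2*6 - 1) - 104/5) + 9528 = (-7*(-12 - 1) - 104/5) + 9528 = (-7*(-13) - 104/5) + 9528 = (91 - 104/5) + 9528 = 351/5 + 9528 = 47991/5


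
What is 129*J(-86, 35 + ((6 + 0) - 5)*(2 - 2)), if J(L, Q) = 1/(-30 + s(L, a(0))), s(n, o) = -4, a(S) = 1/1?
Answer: -129/34 ≈ -3.7941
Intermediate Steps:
a(S) = 1
J(L, Q) = -1/34 (J(L, Q) = 1/(-30 - 4) = 1/(-34) = -1/34)
129*J(-86, 35 + ((6 + 0) - 5)*(2 - 2)) = 129*(-1/34) = -129/34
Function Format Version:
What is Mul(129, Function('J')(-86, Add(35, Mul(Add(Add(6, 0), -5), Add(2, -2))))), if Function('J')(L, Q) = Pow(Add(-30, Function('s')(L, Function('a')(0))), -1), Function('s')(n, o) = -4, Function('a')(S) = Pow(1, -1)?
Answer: Rational(-129, 34) ≈ -3.7941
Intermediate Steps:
Function('a')(S) = 1
Function('J')(L, Q) = Rational(-1, 34) (Function('J')(L, Q) = Pow(Add(-30, -4), -1) = Pow(-34, -1) = Rational(-1, 34))
Mul(129, Function('J')(-86, Add(35, Mul(Add(Add(6, 0), -5), Add(2, -2))))) = Mul(129, Rational(-1, 34)) = Rational(-129, 34)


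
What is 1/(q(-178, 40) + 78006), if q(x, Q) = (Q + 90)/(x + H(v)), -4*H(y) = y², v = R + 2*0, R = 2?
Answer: 179/13962944 ≈ 1.2820e-5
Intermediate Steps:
v = 2 (v = 2 + 2*0 = 2 + 0 = 2)
H(y) = -y²/4
q(x, Q) = (90 + Q)/(-1 + x) (q(x, Q) = (Q + 90)/(x - ¼*2²) = (90 + Q)/(x - ¼*4) = (90 + Q)/(x - 1) = (90 + Q)/(-1 + x))
1/(q(-178, 40) + 78006) = 1/((90 + 40)/(-1 - 178) + 78006) = 1/(130/(-179) + 78006) = 1/(-1/179*130 + 78006) = 1/(-130/179 + 78006) = 1/(13962944/179) = 179/13962944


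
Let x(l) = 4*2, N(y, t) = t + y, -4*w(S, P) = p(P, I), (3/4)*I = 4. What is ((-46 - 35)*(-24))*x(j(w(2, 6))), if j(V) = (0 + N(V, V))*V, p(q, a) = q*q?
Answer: 15552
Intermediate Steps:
I = 16/3 (I = (4/3)*4 = 16/3 ≈ 5.3333)
p(q, a) = q²
w(S, P) = -P²/4
j(V) = 2*V² (j(V) = (0 + (V + V))*V = (0 + 2*V)*V = (2*V)*V = 2*V²)
x(l) = 8
((-46 - 35)*(-24))*x(j(w(2, 6))) = ((-46 - 35)*(-24))*8 = -81*(-24)*8 = 1944*8 = 15552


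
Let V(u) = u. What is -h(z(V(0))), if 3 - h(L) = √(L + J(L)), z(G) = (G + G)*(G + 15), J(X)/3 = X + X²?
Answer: -3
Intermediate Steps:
J(X) = 3*X + 3*X² (J(X) = 3*(X + X²) = 3*X + 3*X²)
z(G) = 2*G*(15 + G) (z(G) = (2*G)*(15 + G) = 2*G*(15 + G))
h(L) = 3 - √(L + 3*L*(1 + L))
-h(z(V(0))) = -(3 - √((2*0*(15 + 0))*(4 + 3*(2*0*(15 + 0))))) = -(3 - √((2*0*15)*(4 + 3*(2*0*15)))) = -(3 - √(0*(4 + 3*0))) = -(3 - √(0*(4 + 0))) = -(3 - √(0*4)) = -(3 - √0) = -(3 - 1*0) = -(3 + 0) = -1*3 = -3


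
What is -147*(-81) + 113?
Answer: 12020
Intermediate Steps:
-147*(-81) + 113 = 11907 + 113 = 12020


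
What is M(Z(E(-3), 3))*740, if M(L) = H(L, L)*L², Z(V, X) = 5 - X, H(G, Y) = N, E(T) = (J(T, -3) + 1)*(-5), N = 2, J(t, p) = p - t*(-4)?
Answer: 5920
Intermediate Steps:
J(t, p) = p + 4*t (J(t, p) = p - (-4)*t = p + 4*t)
E(T) = 10 - 20*T (E(T) = ((-3 + 4*T) + 1)*(-5) = (-2 + 4*T)*(-5) = 10 - 20*T)
H(G, Y) = 2
M(L) = 2*L²
M(Z(E(-3), 3))*740 = (2*(5 - 1*3)²)*740 = (2*(5 - 3)²)*740 = (2*2²)*740 = (2*4)*740 = 8*740 = 5920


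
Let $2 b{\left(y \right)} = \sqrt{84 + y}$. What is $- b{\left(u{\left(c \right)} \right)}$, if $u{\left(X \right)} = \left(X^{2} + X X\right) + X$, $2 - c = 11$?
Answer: $- \frac{\sqrt{237}}{2} \approx -7.6974$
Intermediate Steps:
$c = -9$ ($c = 2 - 11 = -9$)
$u{\left(X \right)} = X + 2 X^{2}$ ($u{\left(X \right)} = \left(X^{2} + X^{2}\right) + X = 2 X^{2} + X = X + 2 X^{2}$)
$b{\left(y \right)} = \frac{\sqrt{84 + y}}{2}$
$- b{\left(u{\left(c \right)} \right)} = - \frac{\sqrt{84 - 9 \left(1 + 2 \left(-9\right)\right)}}{2} = - \frac{\sqrt{84 - 9 \left(1 - 18\right)}}{2} = - \frac{\sqrt{84 - -153}}{2} = - \frac{\sqrt{84 + 153}}{2} = - \frac{\sqrt{237}}{2}$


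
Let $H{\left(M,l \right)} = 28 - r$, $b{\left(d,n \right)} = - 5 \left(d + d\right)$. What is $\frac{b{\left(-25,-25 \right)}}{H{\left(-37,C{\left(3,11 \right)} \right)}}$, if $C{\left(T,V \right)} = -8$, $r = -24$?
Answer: $\frac{125}{26} \approx 4.8077$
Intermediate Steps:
$b{\left(d,n \right)} = - 10 d$ ($b{\left(d,n \right)} = - 5 \cdot 2 d = - 10 d$)
$H{\left(M,l \right)} = 52$ ($H{\left(M,l \right)} = 28 - -24 = 28 + 24 = 52$)
$\frac{b{\left(-25,-25 \right)}}{H{\left(-37,C{\left(3,11 \right)} \right)}} = \frac{\left(-10\right) \left(-25\right)}{52} = 250 \cdot \frac{1}{52} = \frac{125}{26}$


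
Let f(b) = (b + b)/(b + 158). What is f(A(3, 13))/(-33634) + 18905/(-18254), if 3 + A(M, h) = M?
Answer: -18905/18254 ≈ -1.0357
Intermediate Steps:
A(M, h) = -3 + M
f(b) = 2*b/(158 + b) (f(b) = (2*b)/(158 + b) = 2*b/(158 + b))
f(A(3, 13))/(-33634) + 18905/(-18254) = (2*(-3 + 3)/(158 + (-3 + 3)))/(-33634) + 18905/(-18254) = (2*0/(158 + 0))*(-1/33634) + 18905*(-1/18254) = (2*0/158)*(-1/33634) - 18905/18254 = (2*0*(1/158))*(-1/33634) - 18905/18254 = 0*(-1/33634) - 18905/18254 = 0 - 18905/18254 = -18905/18254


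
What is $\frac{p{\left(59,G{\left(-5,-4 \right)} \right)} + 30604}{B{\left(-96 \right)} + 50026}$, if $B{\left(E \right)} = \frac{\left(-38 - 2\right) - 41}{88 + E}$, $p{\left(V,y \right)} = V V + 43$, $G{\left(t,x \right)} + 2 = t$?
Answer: $\frac{273024}{400289} \approx 0.68207$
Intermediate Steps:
$G{\left(t,x \right)} = -2 + t$
$p{\left(V,y \right)} = 43 + V^{2}$ ($p{\left(V,y \right)} = V^{2} + 43 = 43 + V^{2}$)
$B{\left(E \right)} = - \frac{81}{88 + E}$ ($B{\left(E \right)} = \frac{-40 - 41}{88 + E} = - \frac{81}{88 + E}$)
$\frac{p{\left(59,G{\left(-5,-4 \right)} \right)} + 30604}{B{\left(-96 \right)} + 50026} = \frac{\left(43 + 59^{2}\right) + 30604}{- \frac{81}{88 - 96} + 50026} = \frac{\left(43 + 3481\right) + 30604}{- \frac{81}{-8} + 50026} = \frac{3524 + 30604}{\left(-81\right) \left(- \frac{1}{8}\right) + 50026} = \frac{34128}{\frac{81}{8} + 50026} = \frac{34128}{\frac{400289}{8}} = 34128 \cdot \frac{8}{400289} = \frac{273024}{400289}$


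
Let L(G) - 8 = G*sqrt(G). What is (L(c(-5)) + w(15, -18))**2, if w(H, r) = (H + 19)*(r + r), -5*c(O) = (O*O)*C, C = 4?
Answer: 1470656 + 97280*I*sqrt(5) ≈ 1.4707e+6 + 2.1752e+5*I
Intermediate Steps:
c(O) = -4*O**2/5 (c(O) = -O*O*4/5 = -O**2*4/5 = -4*O**2/5)
L(G) = 8 + G**(3/2) (L(G) = 8 + G*sqrt(G) = 8 + G**(3/2))
w(H, r) = 2*r*(19 + H) (w(H, r) = (19 + H)*(2*r) = 2*r*(19 + H))
(L(c(-5)) + w(15, -18))**2 = ((8 + (-4/5*(-5)**2)**(3/2)) + 2*(-18)*(19 + 15))**2 = ((8 + (-4/5*25)**(3/2)) + 2*(-18)*34)**2 = ((8 + (-20)**(3/2)) - 1224)**2 = ((8 - 40*I*sqrt(5)) - 1224)**2 = (-1216 - 40*I*sqrt(5))**2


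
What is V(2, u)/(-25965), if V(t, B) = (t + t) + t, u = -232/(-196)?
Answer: -2/8655 ≈ -0.00023108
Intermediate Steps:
u = 58/49 (u = -232*(-1/196) = 58/49 ≈ 1.1837)
V(t, B) = 3*t (V(t, B) = 2*t + t = 3*t)
V(2, u)/(-25965) = (3*2)/(-25965) = 6*(-1/25965) = -2/8655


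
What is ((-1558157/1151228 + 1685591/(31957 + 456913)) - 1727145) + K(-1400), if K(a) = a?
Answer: -486412693004186521/281400416180 ≈ -1.7285e+6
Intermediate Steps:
((-1558157/1151228 + 1685591/(31957 + 456913)) - 1727145) + K(-1400) = ((-1558157/1151228 + 1685591/(31957 + 456913)) - 1727145) - 1400 = ((-1558157*1/1151228 + 1685591/488870) - 1727145) - 1400 = ((-1558157/1151228 + 1685591*(1/488870)) - 1727145) - 1400 = ((-1558157/1151228 + 1685591/488870) - 1727145) - 1400 = (589381671579/281400416180 - 1727145) - 1400 = -486018732421534521/281400416180 - 1400 = -486412693004186521/281400416180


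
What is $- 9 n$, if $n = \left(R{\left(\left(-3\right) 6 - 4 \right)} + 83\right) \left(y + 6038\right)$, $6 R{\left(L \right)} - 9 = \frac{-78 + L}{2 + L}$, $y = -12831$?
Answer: $5217024$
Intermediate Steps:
$R{\left(L \right)} = \frac{3}{2} + \frac{-78 + L}{6 \left(2 + L\right)}$ ($R{\left(L \right)} = \frac{3}{2} + \frac{\left(-78 + L\right) \frac{1}{2 + L}}{6} = \frac{3}{2} + \frac{\frac{1}{2 + L} \left(-78 + L\right)}{6} = \frac{3}{2} + \frac{-78 + L}{6 \left(2 + L\right)}$)
$n = - \frac{1739008}{3}$ ($n = \left(\frac{5 \left(-6 - 22\right)}{3 \left(2 - 22\right)} + 83\right) \left(-12831 + 6038\right) = \left(\frac{5 \left(-6 - 22\right)}{3 \left(2 - 22\right)} + 83\right) \left(-6793\right) = \left(\frac{5}{3} \frac{1}{-20} \left(-28\right) + 83\right) \left(-6793\right) = \left(\frac{5}{3} \left(- \frac{1}{20}\right) \left(-28\right) + 83\right) \left(-6793\right) = \left(\frac{7}{3} + 83\right) \left(-6793\right) = \frac{256}{3} \left(-6793\right) = - \frac{1739008}{3} \approx -5.7967 \cdot 10^{5}$)
$- 9 n = \left(-9\right) \left(- \frac{1739008}{3}\right) = 5217024$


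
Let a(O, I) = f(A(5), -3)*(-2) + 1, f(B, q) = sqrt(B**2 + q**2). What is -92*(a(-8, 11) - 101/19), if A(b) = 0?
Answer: 18032/19 ≈ 949.05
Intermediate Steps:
a(O, I) = -5 (a(O, I) = sqrt(0**2 + (-3)**2)*(-2) + 1 = sqrt(0 + 9)*(-2) + 1 = sqrt(9)*(-2) + 1 = 3*(-2) + 1 = -6 + 1 = -5)
-92*(a(-8, 11) - 101/19) = -92*(-5 - 101/19) = -92*(-196/19) = 18032/19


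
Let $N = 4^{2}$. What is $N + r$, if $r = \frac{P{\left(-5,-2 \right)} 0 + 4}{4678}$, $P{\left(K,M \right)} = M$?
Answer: $\frac{37426}{2339} \approx 16.001$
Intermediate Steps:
$N = 16$
$r = \frac{2}{2339}$ ($r = \frac{\left(-2\right) 0 + 4}{4678} = \left(0 + 4\right) \frac{1}{4678} = 4 \cdot \frac{1}{4678} = \frac{2}{2339} \approx 0.00085507$)
$N + r = 16 + \frac{2}{2339} = \frac{37426}{2339}$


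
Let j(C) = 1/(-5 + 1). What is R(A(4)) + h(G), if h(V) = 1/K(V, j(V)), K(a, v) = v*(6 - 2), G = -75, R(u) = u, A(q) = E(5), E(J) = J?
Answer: 4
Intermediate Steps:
A(q) = 5
j(C) = -¼ (j(C) = 1/(-4) = -¼)
K(a, v) = 4*v (K(a, v) = v*4 = 4*v)
h(V) = -1 (h(V) = 1/(4*(-¼)) = 1/(-1) = -1)
R(A(4)) + h(G) = 5 - 1 = 4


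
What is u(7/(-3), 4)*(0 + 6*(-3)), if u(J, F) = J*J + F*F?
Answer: -386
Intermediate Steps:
u(J, F) = F**2 + J**2 (u(J, F) = J**2 + F**2 = F**2 + J**2)
u(7/(-3), 4)*(0 + 6*(-3)) = (4**2 + (7/(-3))**2)*(0 + 6*(-3)) = (16 + (7*(-1/3))**2)*(0 - 18) = (16 + (-7/3)**2)*(-18) = (16 + 49/9)*(-18) = (193/9)*(-18) = -386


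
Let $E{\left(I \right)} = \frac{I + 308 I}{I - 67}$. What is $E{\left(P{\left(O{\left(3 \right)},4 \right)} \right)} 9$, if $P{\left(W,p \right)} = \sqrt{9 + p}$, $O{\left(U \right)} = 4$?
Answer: $- \frac{12051}{1492} - \frac{62109 \sqrt{13}}{1492} \approx -158.17$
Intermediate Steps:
$E{\left(I \right)} = \frac{309 I}{-67 + I}$
$E{\left(P{\left(O{\left(3 \right)},4 \right)} \right)} 9 = \frac{309 \sqrt{9 + 4}}{-67 + \sqrt{9 + 4}} \cdot 9 = \frac{309 \sqrt{13}}{-67 + \sqrt{13}} \cdot 9 = \frac{2781 \sqrt{13}}{-67 + \sqrt{13}}$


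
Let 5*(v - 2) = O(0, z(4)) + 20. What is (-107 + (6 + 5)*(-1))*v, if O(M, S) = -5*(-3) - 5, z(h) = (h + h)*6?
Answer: -944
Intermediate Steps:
z(h) = 12*h (z(h) = (2*h)*6 = 12*h)
O(M, S) = 10 (O(M, S) = 15 - 5 = 10)
v = 8 (v = 2 + (10 + 20)/5 = 2 + (⅕)*30 = 2 + 6 = 8)
(-107 + (6 + 5)*(-1))*v = (-107 + (6 + 5)*(-1))*8 = (-107 + 11*(-1))*8 = (-107 - 11)*8 = -118*8 = -944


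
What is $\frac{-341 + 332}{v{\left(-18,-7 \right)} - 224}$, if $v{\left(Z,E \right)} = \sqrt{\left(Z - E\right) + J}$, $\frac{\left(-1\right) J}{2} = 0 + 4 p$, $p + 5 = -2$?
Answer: $\frac{2016}{50131} + \frac{27 \sqrt{5}}{50131} \approx 0.041419$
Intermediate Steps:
$p = -7$ ($p = -5 - 2 = -7$)
$J = 56$ ($J = - 2 \left(0 + 4 \left(-7\right)\right) = - 2 \left(0 - 28\right) = \left(-2\right) \left(-28\right) = 56$)
$v{\left(Z,E \right)} = \sqrt{56 + Z - E}$ ($v{\left(Z,E \right)} = \sqrt{\left(Z - E\right) + 56} = \sqrt{56 + Z - E}$)
$\frac{-341 + 332}{v{\left(-18,-7 \right)} - 224} = \frac{-341 + 332}{\sqrt{56 - 18 - -7} - 224} = - \frac{9}{\sqrt{56 - 18 + 7} - 224} = - \frac{9}{\sqrt{45} - 224} = - \frac{9}{3 \sqrt{5} - 224} = - \frac{9}{-224 + 3 \sqrt{5}}$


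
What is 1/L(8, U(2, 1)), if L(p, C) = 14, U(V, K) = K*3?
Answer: 1/14 ≈ 0.071429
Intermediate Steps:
U(V, K) = 3*K
1/L(8, U(2, 1)) = 1/14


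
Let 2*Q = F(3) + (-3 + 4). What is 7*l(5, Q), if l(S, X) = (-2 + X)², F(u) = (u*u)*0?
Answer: 63/4 ≈ 15.750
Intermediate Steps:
F(u) = 0 (F(u) = u²*0 = 0)
Q = ½ (Q = (0 + (-3 + 4))/2 = (0 + 1)/2 = (½)*1 = ½ ≈ 0.50000)
7*l(5, Q) = 7*(-2 + ½)² = 7*(-3/2)² = 7*(9/4) = 63/4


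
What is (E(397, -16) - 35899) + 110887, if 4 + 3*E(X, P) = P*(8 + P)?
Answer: 225088/3 ≈ 75029.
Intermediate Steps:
E(X, P) = -4/3 + P*(8 + P)/3 (E(X, P) = -4/3 + (P*(8 + P))/3 = -4/3 + P*(8 + P)/3)
(E(397, -16) - 35899) + 110887 = ((-4/3 + (⅓)*(-16)² + (8/3)*(-16)) - 35899) + 110887 = ((-4/3 + (⅓)*256 - 128/3) - 35899) + 110887 = ((-4/3 + 256/3 - 128/3) - 35899) + 110887 = (124/3 - 35899) + 110887 = -107573/3 + 110887 = 225088/3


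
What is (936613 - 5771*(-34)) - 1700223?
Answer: -567396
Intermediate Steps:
(936613 - 5771*(-34)) - 1700223 = (936613 + 196214) - 1700223 = 1132827 - 1700223 = -567396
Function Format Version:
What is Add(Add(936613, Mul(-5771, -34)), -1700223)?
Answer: -567396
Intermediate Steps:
Add(Add(936613, Mul(-5771, -34)), -1700223) = Add(Add(936613, 196214), -1700223) = Add(1132827, -1700223) = -567396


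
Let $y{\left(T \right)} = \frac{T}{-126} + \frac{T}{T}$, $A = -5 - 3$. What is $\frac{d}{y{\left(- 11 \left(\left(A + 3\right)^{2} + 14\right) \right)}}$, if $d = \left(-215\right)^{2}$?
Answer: $\frac{388290}{37} \approx 10494.0$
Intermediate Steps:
$A = -8$ ($A = -5 - 3 = -8$)
$y{\left(T \right)} = 1 - \frac{T}{126}$ ($y{\left(T \right)} = T \left(- \frac{1}{126}\right) + 1 = - \frac{T}{126} + 1 = 1 - \frac{T}{126}$)
$d = 46225$
$\frac{d}{y{\left(- 11 \left(\left(A + 3\right)^{2} + 14\right) \right)}} = \frac{46225}{1 - \frac{\left(-11\right) \left(\left(-8 + 3\right)^{2} + 14\right)}{126}} = \frac{46225}{1 - \frac{\left(-11\right) \left(\left(-5\right)^{2} + 14\right)}{126}} = \frac{46225}{1 - \frac{\left(-11\right) \left(25 + 14\right)}{126}} = \frac{46225}{1 - \frac{\left(-11\right) 39}{126}} = \frac{46225}{1 - - \frac{143}{42}} = \frac{46225}{1 + \frac{143}{42}} = \frac{46225}{\frac{185}{42}} = 46225 \cdot \frac{42}{185} = \frac{388290}{37}$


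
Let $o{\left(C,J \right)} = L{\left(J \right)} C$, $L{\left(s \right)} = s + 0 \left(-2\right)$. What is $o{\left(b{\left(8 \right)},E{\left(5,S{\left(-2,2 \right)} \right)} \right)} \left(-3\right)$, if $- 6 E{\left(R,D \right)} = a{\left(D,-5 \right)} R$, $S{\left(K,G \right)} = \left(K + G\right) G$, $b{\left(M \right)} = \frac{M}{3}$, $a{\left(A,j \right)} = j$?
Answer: $- \frac{100}{3} \approx -33.333$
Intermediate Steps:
$L{\left(s \right)} = s$ ($L{\left(s \right)} = s + 0 = s$)
$b{\left(M \right)} = \frac{M}{3}$ ($b{\left(M \right)} = M \frac{1}{3} = \frac{M}{3}$)
$S{\left(K,G \right)} = G \left(G + K\right)$ ($S{\left(K,G \right)} = \left(G + K\right) G = G \left(G + K\right)$)
$E{\left(R,D \right)} = \frac{5 R}{6}$ ($E{\left(R,D \right)} = - \frac{\left(-5\right) R}{6} = \frac{5 R}{6}$)
$o{\left(C,J \right)} = C J$ ($o{\left(C,J \right)} = J C = C J$)
$o{\left(b{\left(8 \right)},E{\left(5,S{\left(-2,2 \right)} \right)} \right)} \left(-3\right) = \frac{1}{3} \cdot 8 \cdot \frac{5}{6} \cdot 5 \left(-3\right) = \frac{8}{3} \cdot \frac{25}{6} \left(-3\right) = \frac{100}{9} \left(-3\right) = - \frac{100}{3}$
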